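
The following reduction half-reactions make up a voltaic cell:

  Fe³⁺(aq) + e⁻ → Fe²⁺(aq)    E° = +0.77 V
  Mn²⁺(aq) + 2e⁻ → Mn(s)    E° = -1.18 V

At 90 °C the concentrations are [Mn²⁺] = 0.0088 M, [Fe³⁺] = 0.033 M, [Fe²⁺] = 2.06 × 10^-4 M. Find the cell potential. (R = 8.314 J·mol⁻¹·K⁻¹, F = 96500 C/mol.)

The Fe³⁺/Fe²⁺ couple has the higher reduction potential and acts as the cathode, so E°_cell = +0.77 − (-1.18) = 1.95 V.
Balancing electrons gives n = 2; the reaction quotient is Q = [Mn²⁺]·[Fe²⁺]^2/[Fe³⁺]^2 = 3.43 × 10^-7.
E = E° − (RT/nF) ln Q = 1.95 − (8.314×363)/(2×96500) × (-14.886) = 1.950 + 0.233 = 2.183 V.

2.18 V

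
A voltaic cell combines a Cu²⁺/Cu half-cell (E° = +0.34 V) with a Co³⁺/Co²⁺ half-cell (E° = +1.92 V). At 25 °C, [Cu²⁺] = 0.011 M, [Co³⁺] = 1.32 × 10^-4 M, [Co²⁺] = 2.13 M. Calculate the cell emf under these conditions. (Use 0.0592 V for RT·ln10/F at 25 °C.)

1.39 V

The Co³⁺/Co²⁺ couple has the higher reduction potential and acts as the cathode, so E°_cell = +1.92 − (+0.34) = 1.58 V.
Balancing electrons gives n = 2; the reaction quotient is Q = [Cu²⁺]·[Co²⁺]^2/[Co³⁺]^2 = 2.86 × 10^6.
At 25 °C, E = E° − (0.0592/n) log Q = 1.58 − (0.0592/2)(6.457) = 1.580 − 0.191 = 1.389 V.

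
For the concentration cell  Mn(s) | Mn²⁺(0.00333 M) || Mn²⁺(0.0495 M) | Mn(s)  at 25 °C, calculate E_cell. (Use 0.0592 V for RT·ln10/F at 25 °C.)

0.035 V

Both half-cells are Mn²⁺/Mn, so E°_cell = 0. The concentrated side is the cathode; the cell reaction moves Mn²⁺ from high to low concentration with n = 2.
Q = [Mn²⁺]_dilute/[Mn²⁺]_conc = 0.00333/0.0495 = 0.0673.
E = 0 − (0.0592/2) log Q = −(0.0592/2)(-1.172) = 0.0347 V.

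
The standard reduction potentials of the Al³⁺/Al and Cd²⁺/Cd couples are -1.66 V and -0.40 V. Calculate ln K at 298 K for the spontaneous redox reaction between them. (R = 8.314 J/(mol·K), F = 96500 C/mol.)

E°_cell = -0.40 − (-1.66) = 1.26 V, with n = 6 electrons transferred.
At equilibrium E = 0, so the Nernst equation gives ln K = nFE°/RT = (6)(96500)(1.26)/((8.314)(298)) = 294.46.

ln K = 294.5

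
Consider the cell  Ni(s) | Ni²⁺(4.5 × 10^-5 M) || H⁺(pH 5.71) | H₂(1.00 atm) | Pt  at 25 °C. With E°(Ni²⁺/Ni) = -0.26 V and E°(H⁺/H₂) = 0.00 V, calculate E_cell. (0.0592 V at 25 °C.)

The hydrogen couple is the cathode, so E°_cell = 0.26 V; n = 2.
[H⁺] = 10^(−5.71) = 1.9 × 10^-6 M, and Q = [Ni²⁺]·P(H₂) / [H⁺]^2 = 1.18 × 10^7.
E = E° − (0.0592/2) log Q = 0.26 − (0.0592/2)(7.073) = 0.051 V.

0.051 V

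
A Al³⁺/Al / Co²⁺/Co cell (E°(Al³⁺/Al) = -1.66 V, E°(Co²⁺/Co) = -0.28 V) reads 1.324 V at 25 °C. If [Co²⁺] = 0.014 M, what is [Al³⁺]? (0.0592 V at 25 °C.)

From the Nernst equation, log Q = n(E° − E)/0.0592 = 6(1.38 − 1.324)/0.0592 = 5.676, so Q = 4.74 × 10^5.
With Q = [Al³⁺]^2/[Co²⁺]^3 and the known concentrations, [Al³⁺]^2 in the numerator gives [Al³⁺] = 1.1 M.

1.1 M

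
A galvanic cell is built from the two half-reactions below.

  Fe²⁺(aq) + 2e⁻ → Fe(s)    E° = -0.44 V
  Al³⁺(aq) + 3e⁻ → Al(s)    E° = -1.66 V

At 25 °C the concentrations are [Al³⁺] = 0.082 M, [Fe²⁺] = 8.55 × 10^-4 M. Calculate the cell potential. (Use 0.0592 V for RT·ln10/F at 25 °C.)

The Fe²⁺/Fe couple has the higher reduction potential and acts as the cathode, so E°_cell = -0.44 − (-1.66) = 1.22 V.
Balancing electrons gives n = 6; the reaction quotient is Q = [Al³⁺]^2/[Fe²⁺]^3 = 1.08 × 10^7.
At 25 °C, E = E° − (0.0592/n) log Q = 1.22 − (0.0592/6)(7.032) = 1.220 − 0.069 = 1.151 V.

1.15 V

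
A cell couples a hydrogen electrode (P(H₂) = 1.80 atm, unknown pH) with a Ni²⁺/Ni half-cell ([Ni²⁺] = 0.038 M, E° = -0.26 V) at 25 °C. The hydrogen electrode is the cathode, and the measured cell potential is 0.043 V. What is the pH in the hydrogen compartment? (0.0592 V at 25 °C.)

E°_cell = 0.26 V and n = 2.
log Q = n(E° − E)/0.0592 = 2×(0.26 − 0.043)/0.0592 = 7.331.
With Q = [Ni²⁺]·P(H₂) / [H⁺]^2, solving for [H⁺] gives log[H⁺] = -4.248, so pH = 4.25.

pH = 4.25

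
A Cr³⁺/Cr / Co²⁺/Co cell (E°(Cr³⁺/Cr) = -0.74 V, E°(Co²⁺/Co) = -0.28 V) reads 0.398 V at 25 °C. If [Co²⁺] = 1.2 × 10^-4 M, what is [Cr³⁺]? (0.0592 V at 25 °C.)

0.0018 M

From the Nernst equation, log Q = n(E° − E)/0.0592 = 6(0.46 − 0.398)/0.0592 = 6.284, so Q = 1.92 × 10^6.
With Q = [Cr³⁺]^2/[Co²⁺]^3 and the known concentrations, [Cr³⁺]^2 in the numerator gives [Cr³⁺] = 0.0018 M.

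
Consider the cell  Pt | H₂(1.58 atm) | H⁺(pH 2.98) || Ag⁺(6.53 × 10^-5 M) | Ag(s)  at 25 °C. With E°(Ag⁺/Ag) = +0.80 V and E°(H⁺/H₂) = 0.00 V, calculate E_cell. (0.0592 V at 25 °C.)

0.73 V

The Ag⁺/Ag couple is the cathode, so E°_cell = 0.80 V; n = 2.
[H⁺] = 10^(−2.98) = 0.0010 M, and Q = [H⁺]^2 / ([Ag⁺]^2·P(H₂)) = 163.
E = E° − (0.0592/2) log Q = 0.80 − (0.0592/2)(2.212) = 0.735 V.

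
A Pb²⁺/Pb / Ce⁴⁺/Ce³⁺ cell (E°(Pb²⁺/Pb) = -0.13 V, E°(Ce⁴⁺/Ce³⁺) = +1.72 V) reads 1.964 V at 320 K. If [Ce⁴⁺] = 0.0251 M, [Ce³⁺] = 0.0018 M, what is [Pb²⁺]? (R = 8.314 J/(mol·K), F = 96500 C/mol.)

From the Nernst equation, ln Q = nF(E° − E)/RT = 2×96500×(1.85 − 1.964)/(8.314×320) = -8.270, so Q = 2.56 × 10^-4.
With Q = [Pb²⁺]·[Ce³⁺]^2/[Ce⁴⁺]^2 and the known concentrations, [Pb²⁺] in the numerator gives [Pb²⁺] = 0.05 M.

0.05 M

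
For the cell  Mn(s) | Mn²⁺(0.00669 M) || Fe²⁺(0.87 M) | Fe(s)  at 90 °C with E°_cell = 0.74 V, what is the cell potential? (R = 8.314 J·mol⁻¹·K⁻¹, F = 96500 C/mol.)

0.816 V

Balancing electrons gives n = 2; the reaction quotient is Q = [Mn²⁺]/[Fe²⁺] = 0.00769.
E = E° − (RT/nF) ln Q = 0.74 − (8.314×363)/(2×96500) × (-4.868) = 0.740 + 0.076 = 0.816 V.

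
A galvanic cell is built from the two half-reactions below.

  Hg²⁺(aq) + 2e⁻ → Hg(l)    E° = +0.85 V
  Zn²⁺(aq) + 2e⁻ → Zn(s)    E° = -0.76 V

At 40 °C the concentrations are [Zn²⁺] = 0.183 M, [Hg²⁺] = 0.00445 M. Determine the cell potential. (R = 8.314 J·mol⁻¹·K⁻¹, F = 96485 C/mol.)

1.56 V

The Hg²⁺/Hg couple has the higher reduction potential and acts as the cathode, so E°_cell = +0.85 − (-0.76) = 1.61 V.
Balancing electrons gives n = 2; the reaction quotient is Q = [Zn²⁺]/[Hg²⁺] = 41.1.
E = E° − (RT/nF) ln Q = 1.61 − (8.314×313)/(2×96485) × (3.717) = 1.610 − 0.050 = 1.560 V.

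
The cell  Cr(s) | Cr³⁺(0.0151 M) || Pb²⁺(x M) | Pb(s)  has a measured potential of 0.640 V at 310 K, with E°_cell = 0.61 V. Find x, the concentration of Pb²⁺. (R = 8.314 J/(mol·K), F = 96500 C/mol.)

0.58 M

From the Nernst equation, ln Q = nF(E° − E)/RT = 6×96500×(0.61 − 0.640)/(8.314×310) = -6.740, so Q = 0.00118.
With Q = [Cr³⁺]^2/[Pb²⁺]^3 and the known concentrations, [Pb²⁺]^3 in the denominator gives [Pb²⁺] = 0.58 M.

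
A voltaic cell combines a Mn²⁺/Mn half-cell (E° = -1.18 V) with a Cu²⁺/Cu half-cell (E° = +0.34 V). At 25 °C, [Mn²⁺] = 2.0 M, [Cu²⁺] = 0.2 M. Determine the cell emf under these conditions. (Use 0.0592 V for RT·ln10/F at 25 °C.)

The Cu²⁺/Cu couple has the higher reduction potential and acts as the cathode, so E°_cell = +0.34 − (-1.18) = 1.52 V.
Balancing electrons gives n = 2; the reaction quotient is Q = [Mn²⁺]/[Cu²⁺] = 10.0.
At 25 °C, E = E° − (0.0592/n) log Q = 1.52 − (0.0592/2)(1.000) = 1.520 − 0.030 = 1.490 V.

1.49 V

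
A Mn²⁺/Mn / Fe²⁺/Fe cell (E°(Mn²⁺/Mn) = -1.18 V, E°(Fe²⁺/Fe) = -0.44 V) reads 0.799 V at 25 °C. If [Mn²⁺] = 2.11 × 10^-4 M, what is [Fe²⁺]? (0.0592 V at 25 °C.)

0.021 M

From the Nernst equation, log Q = n(E° − E)/0.0592 = 2(0.74 − 0.799)/0.0592 = -1.993, so Q = 0.0102.
With Q = [Mn²⁺]/[Fe²⁺] and the known concentrations, [Fe²⁺] in the denominator gives [Fe²⁺] = 0.021 M.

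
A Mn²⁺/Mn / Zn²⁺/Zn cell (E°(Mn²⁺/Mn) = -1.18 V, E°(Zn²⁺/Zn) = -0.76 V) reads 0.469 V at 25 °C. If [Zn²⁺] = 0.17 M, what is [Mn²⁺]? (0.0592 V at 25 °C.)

0.0038 M

From the Nernst equation, log Q = n(E° − E)/0.0592 = 2(0.42 − 0.469)/0.0592 = -1.655, so Q = 0.0221.
With Q = [Mn²⁺]/[Zn²⁺] and the known concentrations, [Mn²⁺] in the numerator gives [Mn²⁺] = 0.0038 M.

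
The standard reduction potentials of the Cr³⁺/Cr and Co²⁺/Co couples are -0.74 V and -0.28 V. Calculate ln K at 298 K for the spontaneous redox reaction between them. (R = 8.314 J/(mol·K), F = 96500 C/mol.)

ln K = 107.5

E°_cell = -0.28 − (-0.74) = 0.46 V, with n = 6 electrons transferred.
At equilibrium E = 0, so the Nernst equation gives ln K = nFE°/RT = (6)(96500)(0.46)/((8.314)(298)) = 107.50.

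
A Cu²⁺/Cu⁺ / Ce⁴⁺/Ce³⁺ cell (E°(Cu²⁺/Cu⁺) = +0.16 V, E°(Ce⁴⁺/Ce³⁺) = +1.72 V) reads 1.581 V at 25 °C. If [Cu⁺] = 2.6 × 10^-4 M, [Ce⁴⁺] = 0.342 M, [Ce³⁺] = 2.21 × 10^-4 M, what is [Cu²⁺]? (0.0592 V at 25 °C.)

0.18 M

From the Nernst equation, log Q = n(E° − E)/0.0592 = 1(1.56 − 1.581)/0.0592 = -0.355, so Q = 0.442.
With Q = [Cu²⁺]·[Ce³⁺]/([Cu⁺]·[Ce⁴⁺]) and the known concentrations, [Cu²⁺] in the numerator gives [Cu²⁺] = 0.18 M.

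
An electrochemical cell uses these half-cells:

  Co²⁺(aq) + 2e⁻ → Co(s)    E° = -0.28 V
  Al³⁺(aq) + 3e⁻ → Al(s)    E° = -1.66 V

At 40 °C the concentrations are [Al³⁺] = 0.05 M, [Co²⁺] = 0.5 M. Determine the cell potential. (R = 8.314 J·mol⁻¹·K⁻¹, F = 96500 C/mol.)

1.40 V

The Co²⁺/Co couple has the higher reduction potential and acts as the cathode, so E°_cell = -0.28 − (-1.66) = 1.38 V.
Balancing electrons gives n = 6; the reaction quotient is Q = [Al³⁺]^2/[Co²⁺]^3 = 0.0200.
E = E° − (RT/nF) ln Q = 1.38 − (8.314×313)/(6×96500) × (-3.912) = 1.380 + 0.018 = 1.398 V.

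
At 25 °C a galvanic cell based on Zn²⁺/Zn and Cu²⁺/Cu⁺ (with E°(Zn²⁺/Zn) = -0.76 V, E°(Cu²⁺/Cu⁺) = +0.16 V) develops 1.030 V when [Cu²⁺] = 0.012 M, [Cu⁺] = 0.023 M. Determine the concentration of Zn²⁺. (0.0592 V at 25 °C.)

5.2 × 10^-5 M

From the Nernst equation, log Q = n(E° − E)/0.0592 = 2(0.92 − 1.030)/0.0592 = -3.716, so Q = 1.92 × 10^-4.
With Q = [Zn²⁺]·[Cu⁺]^2/[Cu²⁺]^2 and the known concentrations, [Zn²⁺] in the numerator gives [Zn²⁺] = 5.2 × 10^-5 M.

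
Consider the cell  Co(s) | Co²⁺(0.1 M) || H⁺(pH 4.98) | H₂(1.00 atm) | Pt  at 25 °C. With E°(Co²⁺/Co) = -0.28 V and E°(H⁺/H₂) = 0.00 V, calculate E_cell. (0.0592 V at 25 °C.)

The hydrogen couple is the cathode, so E°_cell = 0.28 V; n = 2.
[H⁺] = 10^(−4.98) = 1 × 10^-5 M, and Q = [Co²⁺]·P(H₂) / [H⁺]^2 = 9.12 × 10^8.
E = E° − (0.0592/2) log Q = 0.28 − (0.0592/2)(8.960) = 0.015 V.

0.015 V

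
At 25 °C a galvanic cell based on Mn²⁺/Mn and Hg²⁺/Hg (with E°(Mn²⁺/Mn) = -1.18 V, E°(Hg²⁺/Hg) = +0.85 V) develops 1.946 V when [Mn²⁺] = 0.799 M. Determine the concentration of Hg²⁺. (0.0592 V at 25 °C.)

0.0012 M

From the Nernst equation, log Q = n(E° − E)/0.0592 = 2(2.03 − 1.946)/0.0592 = 2.838, so Q = 688.
With Q = [Mn²⁺]/[Hg²⁺] and the known concentrations, [Hg²⁺] in the denominator gives [Hg²⁺] = 0.0012 M.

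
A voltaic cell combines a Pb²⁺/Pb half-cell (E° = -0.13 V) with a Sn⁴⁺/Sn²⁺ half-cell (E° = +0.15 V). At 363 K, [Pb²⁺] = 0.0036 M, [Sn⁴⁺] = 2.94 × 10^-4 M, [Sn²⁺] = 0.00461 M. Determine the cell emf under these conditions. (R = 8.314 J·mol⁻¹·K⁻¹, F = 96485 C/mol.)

0.325 V

The Sn⁴⁺/Sn²⁺ couple has the higher reduction potential and acts as the cathode, so E°_cell = +0.15 − (-0.13) = 0.28 V.
Balancing electrons gives n = 2; the reaction quotient is Q = [Pb²⁺]·[Sn²⁺]/[Sn⁴⁺] = 0.0564.
E = E° − (RT/nF) ln Q = 0.28 − (8.314×363)/(2×96485) × (-2.874) = 0.280 + 0.045 = 0.325 V.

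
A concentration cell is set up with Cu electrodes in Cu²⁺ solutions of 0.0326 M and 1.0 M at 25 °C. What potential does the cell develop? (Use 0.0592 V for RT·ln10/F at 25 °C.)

0.044 V

Both half-cells are Cu²⁺/Cu, so E°_cell = 0. The concentrated side is the cathode; the cell reaction moves Cu²⁺ from high to low concentration with n = 2.
Q = [Cu²⁺]_dilute/[Cu²⁺]_conc = 0.0326/1.0 = 0.0326.
E = 0 − (0.0592/2) log Q = −(0.0592/2)(-1.487) = 0.0440 V.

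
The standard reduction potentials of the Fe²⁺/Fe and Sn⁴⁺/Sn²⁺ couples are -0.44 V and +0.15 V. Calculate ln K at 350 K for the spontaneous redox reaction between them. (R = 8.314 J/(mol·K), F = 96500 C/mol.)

ln K = 39.1

E°_cell = +0.15 − (-0.44) = 0.59 V, with n = 2 electrons transferred.
At equilibrium E = 0, so the Nernst equation gives ln K = nFE°/RT = (2)(96500)(0.59)/((8.314)(350)) = 39.13.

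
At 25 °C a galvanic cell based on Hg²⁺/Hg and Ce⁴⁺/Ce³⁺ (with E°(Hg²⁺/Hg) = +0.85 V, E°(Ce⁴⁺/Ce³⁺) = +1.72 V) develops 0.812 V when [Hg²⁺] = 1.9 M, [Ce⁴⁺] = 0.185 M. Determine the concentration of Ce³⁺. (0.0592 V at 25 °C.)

From the Nernst equation, log Q = n(E° − E)/0.0592 = 2(0.87 − 0.812)/0.0592 = 1.959, so Q = 91.1.
With Q = [Hg²⁺]·[Ce³⁺]^2/[Ce⁴⁺]^2 and the known concentrations, [Ce³⁺]^2 in the numerator gives [Ce³⁺] = 1.3 M.

1.3 M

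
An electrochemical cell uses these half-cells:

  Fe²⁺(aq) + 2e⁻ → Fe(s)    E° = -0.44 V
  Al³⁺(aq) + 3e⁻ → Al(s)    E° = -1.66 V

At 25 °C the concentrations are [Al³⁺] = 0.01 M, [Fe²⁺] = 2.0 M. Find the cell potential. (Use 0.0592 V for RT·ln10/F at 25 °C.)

1.27 V

The Fe²⁺/Fe couple has the higher reduction potential and acts as the cathode, so E°_cell = -0.44 − (-1.66) = 1.22 V.
Balancing electrons gives n = 6; the reaction quotient is Q = [Al³⁺]^2/[Fe²⁺]^3 = 1.25 × 10^-5.
At 25 °C, E = E° − (0.0592/n) log Q = 1.22 − (0.0592/6)(-4.903) = 1.220 + 0.048 = 1.268 V.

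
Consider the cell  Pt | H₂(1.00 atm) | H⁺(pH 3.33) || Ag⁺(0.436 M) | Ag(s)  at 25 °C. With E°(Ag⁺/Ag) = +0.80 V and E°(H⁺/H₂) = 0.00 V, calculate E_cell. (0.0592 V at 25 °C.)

The Ag⁺/Ag couple is the cathode, so E°_cell = 0.80 V; n = 2.
[H⁺] = 10^(−3.33) = 4.7 × 10^-4 M, and Q = [H⁺]^2 / ([Ag⁺]^2·P(H₂)) = 1.15 × 10^-6.
E = E° − (0.0592/2) log Q = 0.80 − (0.0592/2)(-5.939) = 0.976 V.

0.98 V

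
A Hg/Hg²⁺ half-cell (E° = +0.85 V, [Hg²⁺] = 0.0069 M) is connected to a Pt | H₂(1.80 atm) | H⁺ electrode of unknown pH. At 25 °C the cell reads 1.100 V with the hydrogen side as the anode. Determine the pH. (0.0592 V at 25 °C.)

pH = 5.18

E°_cell = 0.85 V and n = 2.
log Q = n(E° − E)/0.0592 = 2×(0.85 − 1.100)/0.0592 = -8.446.
With Q = [H⁺]^2 / ([Hg²⁺]·P(H₂)), solving for [H⁺] gives log[H⁺] = -5.176, so pH = 5.18.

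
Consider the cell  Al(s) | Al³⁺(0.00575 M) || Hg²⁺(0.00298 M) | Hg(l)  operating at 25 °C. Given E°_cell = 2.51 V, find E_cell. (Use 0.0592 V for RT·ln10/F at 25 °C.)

Balancing electrons gives n = 6; the reaction quotient is Q = [Al³⁺]^2/[Hg²⁺]^3 = 1250.
At 25 °C, E = E° − (0.0592/n) log Q = 2.51 − (0.0592/6)(3.097) = 2.510 − 0.031 = 2.479 V.

2.48 V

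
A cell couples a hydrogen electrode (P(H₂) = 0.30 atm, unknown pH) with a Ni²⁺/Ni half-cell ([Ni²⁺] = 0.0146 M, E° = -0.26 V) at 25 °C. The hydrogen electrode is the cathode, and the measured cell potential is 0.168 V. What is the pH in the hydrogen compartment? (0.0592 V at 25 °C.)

E°_cell = 0.26 V and n = 2.
log Q = n(E° − E)/0.0592 = 2×(0.26 − 0.168)/0.0592 = 3.108.
With Q = [Ni²⁺]·P(H₂) / [H⁺]^2, solving for [H⁺] gives log[H⁺] = -2.733, so pH = 2.73.

pH = 2.73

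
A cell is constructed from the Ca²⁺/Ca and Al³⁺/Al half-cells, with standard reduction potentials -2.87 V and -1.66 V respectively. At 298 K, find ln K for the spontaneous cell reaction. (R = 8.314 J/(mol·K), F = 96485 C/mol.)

E°_cell = -1.66 − (-2.87) = 1.21 V, with n = 6 electrons transferred.
At equilibrium E = 0, so the Nernst equation gives ln K = nFE°/RT = (6)(96485)(1.21)/((8.314)(298)) = 282.73.

ln K = 282.7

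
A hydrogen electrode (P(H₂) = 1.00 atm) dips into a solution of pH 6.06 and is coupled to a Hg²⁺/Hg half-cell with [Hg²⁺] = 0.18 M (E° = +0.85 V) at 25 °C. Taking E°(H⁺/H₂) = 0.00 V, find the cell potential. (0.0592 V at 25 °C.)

The Hg²⁺/Hg couple is the cathode, so E°_cell = 0.85 V; n = 2.
[H⁺] = 10^(−6.06) = 8.7 × 10^-7 M, and Q = [H⁺]^2 / ([Hg²⁺]·P(H₂)) = 4.21 × 10^-12.
E = E° − (0.0592/2) log Q = 0.85 − (0.0592/2)(-11.375) = 1.187 V.

1.19 V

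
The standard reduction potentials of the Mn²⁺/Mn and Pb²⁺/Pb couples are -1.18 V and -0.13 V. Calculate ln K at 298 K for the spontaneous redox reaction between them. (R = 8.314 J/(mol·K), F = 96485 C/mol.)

ln K = 81.8

E°_cell = -0.13 − (-1.18) = 1.05 V, with n = 2 electrons transferred.
At equilibrium E = 0, so the Nernst equation gives ln K = nFE°/RT = (2)(96485)(1.05)/((8.314)(298)) = 81.78.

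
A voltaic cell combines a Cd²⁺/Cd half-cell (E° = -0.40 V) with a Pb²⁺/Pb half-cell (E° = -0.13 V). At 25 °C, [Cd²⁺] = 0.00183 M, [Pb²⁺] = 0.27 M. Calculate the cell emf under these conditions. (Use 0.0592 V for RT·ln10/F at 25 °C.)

0.334 V

The Pb²⁺/Pb couple has the higher reduction potential and acts as the cathode, so E°_cell = -0.13 − (-0.40) = 0.27 V.
Balancing electrons gives n = 2; the reaction quotient is Q = [Cd²⁺]/[Pb²⁺] = 0.00678.
At 25 °C, E = E° − (0.0592/n) log Q = 0.27 − (0.0592/2)(-2.169) = 0.270 + 0.064 = 0.334 V.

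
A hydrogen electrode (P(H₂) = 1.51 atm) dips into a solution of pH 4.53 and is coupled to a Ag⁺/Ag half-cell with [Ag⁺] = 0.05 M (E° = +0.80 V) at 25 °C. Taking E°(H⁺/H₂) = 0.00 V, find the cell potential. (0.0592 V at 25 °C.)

1.00 V

The Ag⁺/Ag couple is the cathode, so E°_cell = 0.80 V; n = 2.
[H⁺] = 10^(−4.53) = 3 × 10^-5 M, and Q = [H⁺]^2 / ([Ag⁺]^2·P(H₂)) = 2.31 × 10^-7.
E = E° − (0.0592/2) log Q = 0.80 − (0.0592/2)(-6.637) = 0.996 V.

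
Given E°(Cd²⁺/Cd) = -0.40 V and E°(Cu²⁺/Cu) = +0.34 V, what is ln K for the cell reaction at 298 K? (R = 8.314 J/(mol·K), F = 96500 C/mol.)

E°_cell = +0.34 − (-0.40) = 0.74 V, with n = 2 electrons transferred.
At equilibrium E = 0, so the Nernst equation gives ln K = nFE°/RT = (2)(96500)(0.74)/((8.314)(298)) = 57.65.

ln K = 57.6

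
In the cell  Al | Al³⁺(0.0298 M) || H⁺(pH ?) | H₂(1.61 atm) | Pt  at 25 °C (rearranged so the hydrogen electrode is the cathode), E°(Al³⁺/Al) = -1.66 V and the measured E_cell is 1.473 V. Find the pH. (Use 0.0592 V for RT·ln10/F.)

pH = 3.56

E°_cell = 1.66 V and n = 6.
log Q = n(E° − E)/0.0592 = 6×(1.66 − 1.473)/0.0592 = 18.953.
With Q = [Al³⁺]^2·P(H₂)^3 / [H⁺]^6, solving for [H⁺] gives log[H⁺] = -3.564, so pH = 3.56.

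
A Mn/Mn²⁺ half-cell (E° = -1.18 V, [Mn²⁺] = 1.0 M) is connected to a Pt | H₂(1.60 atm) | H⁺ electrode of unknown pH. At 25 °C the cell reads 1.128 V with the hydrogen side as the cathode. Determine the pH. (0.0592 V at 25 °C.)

E°_cell = 1.18 V and n = 2.
log Q = n(E° − E)/0.0592 = 2×(1.18 − 1.128)/0.0592 = 1.757.
With Q = [Mn²⁺]·P(H₂) / [H⁺]^2, solving for [H⁺] gives log[H⁺] = -0.776, so pH = 0.78.

pH = 0.78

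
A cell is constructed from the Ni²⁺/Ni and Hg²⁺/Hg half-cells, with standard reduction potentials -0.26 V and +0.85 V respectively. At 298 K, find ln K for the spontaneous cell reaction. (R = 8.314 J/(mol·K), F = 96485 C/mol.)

ln K = 86.5

E°_cell = +0.85 − (-0.26) = 1.11 V, with n = 2 electrons transferred.
At equilibrium E = 0, so the Nernst equation gives ln K = nFE°/RT = (2)(96485)(1.11)/((8.314)(298)) = 86.45.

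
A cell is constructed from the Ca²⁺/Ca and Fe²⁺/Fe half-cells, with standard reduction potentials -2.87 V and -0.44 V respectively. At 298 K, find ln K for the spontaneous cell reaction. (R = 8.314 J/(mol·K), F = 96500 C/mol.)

E°_cell = -0.44 − (-2.87) = 2.43 V, with n = 2 electrons transferred.
At equilibrium E = 0, so the Nernst equation gives ln K = nFE°/RT = (2)(96500)(2.43)/((8.314)(298)) = 189.29.

ln K = 189.3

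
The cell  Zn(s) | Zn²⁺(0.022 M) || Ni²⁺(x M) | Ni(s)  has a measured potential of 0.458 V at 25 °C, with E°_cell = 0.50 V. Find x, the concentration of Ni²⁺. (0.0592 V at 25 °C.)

From the Nernst equation, log Q = n(E° − E)/0.0592 = 2(0.50 − 0.458)/0.0592 = 1.419, so Q = 26.2.
With Q = [Zn²⁺]/[Ni²⁺] and the known concentrations, [Ni²⁺] in the denominator gives [Ni²⁺] = 8.4 × 10^-4 M.

8.4 × 10^-4 M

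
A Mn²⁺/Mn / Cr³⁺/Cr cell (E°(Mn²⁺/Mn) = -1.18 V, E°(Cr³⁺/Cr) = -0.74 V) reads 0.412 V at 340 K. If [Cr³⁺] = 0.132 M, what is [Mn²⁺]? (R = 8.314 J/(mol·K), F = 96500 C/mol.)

From the Nernst equation, ln Q = nF(E° − E)/RT = 6×96500×(0.44 − 0.412)/(8.314×340) = 5.735, so Q = 310.
With Q = [Mn²⁺]^3/[Cr³⁺]^2 and the known concentrations, [Mn²⁺]^3 in the numerator gives [Mn²⁺] = 1.8 M.

1.8 M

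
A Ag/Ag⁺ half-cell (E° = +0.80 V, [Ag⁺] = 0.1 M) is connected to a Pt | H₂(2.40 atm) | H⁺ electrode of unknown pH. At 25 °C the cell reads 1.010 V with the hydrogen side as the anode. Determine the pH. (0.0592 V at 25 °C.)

pH = 4.36

E°_cell = 0.80 V and n = 2.
log Q = n(E° − E)/0.0592 = 2×(0.80 − 1.010)/0.0592 = -7.095.
With Q = [H⁺]^2 / ([Ag⁺]^2·P(H₂)), solving for [H⁺] gives log[H⁺] = -4.357, so pH = 4.36.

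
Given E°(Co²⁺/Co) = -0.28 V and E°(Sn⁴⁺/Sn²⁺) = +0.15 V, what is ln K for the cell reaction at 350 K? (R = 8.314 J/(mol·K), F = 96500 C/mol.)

E°_cell = +0.15 − (-0.28) = 0.43 V, with n = 2 electrons transferred.
At equilibrium E = 0, so the Nernst equation gives ln K = nFE°/RT = (2)(96500)(0.43)/((8.314)(350)) = 28.52.

ln K = 28.5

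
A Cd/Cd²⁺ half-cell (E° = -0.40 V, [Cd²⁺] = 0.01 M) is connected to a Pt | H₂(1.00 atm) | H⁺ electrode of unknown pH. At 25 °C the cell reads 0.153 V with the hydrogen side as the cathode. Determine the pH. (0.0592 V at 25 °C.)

pH = 5.17

E°_cell = 0.40 V and n = 2.
log Q = n(E° − E)/0.0592 = 2×(0.40 − 0.153)/0.0592 = 8.345.
With Q = [Cd²⁺]·P(H₂) / [H⁺]^2, solving for [H⁺] gives log[H⁺] = -5.172, so pH = 5.17.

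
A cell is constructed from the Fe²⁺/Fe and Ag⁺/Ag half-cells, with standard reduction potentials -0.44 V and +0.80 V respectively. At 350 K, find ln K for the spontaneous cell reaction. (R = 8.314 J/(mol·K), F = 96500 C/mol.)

E°_cell = +0.80 − (-0.44) = 1.24 V, with n = 2 electrons transferred.
At equilibrium E = 0, so the Nernst equation gives ln K = nFE°/RT = (2)(96500)(1.24)/((8.314)(350)) = 82.24.

ln K = 82.2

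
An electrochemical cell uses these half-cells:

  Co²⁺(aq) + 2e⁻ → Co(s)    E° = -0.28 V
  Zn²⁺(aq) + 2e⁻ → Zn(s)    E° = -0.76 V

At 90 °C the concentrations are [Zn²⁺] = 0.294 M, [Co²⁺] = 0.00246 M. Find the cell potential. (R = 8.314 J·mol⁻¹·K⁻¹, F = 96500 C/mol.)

The Co²⁺/Co couple has the higher reduction potential and acts as the cathode, so E°_cell = -0.28 − (-0.76) = 0.48 V.
Balancing electrons gives n = 2; the reaction quotient is Q = [Zn²⁺]/[Co²⁺] = 120.
E = E° − (RT/nF) ln Q = 0.48 − (8.314×363)/(2×96500) × (4.783) = 0.480 − 0.075 = 0.405 V.

0.405 V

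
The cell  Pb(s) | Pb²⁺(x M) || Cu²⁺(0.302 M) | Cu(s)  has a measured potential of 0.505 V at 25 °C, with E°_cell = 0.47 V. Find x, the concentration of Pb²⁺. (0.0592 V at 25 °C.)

From the Nernst equation, log Q = n(E° − E)/0.0592 = 2(0.47 − 0.505)/0.0592 = -1.182, so Q = 0.0657.
With Q = [Pb²⁺]/[Cu²⁺] and the known concentrations, [Pb²⁺] in the numerator gives [Pb²⁺] = 0.02 M.

0.02 M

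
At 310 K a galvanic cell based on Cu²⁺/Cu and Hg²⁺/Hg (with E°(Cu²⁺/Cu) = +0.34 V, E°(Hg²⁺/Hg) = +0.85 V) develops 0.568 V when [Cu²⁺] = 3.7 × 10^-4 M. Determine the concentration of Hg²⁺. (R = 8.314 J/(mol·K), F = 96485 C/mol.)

From the Nernst equation, ln Q = nF(E° − E)/RT = 2×96485×(0.51 − 0.568)/(8.314×310) = -4.343, so Q = 0.0130.
With Q = [Cu²⁺]/[Hg²⁺] and the known concentrations, [Hg²⁺] in the denominator gives [Hg²⁺] = 0.028 M.

0.028 M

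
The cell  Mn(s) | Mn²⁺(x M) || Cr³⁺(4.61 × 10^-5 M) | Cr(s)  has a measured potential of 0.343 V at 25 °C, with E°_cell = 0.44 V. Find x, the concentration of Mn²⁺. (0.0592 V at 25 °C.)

2.4 M

From the Nernst equation, log Q = n(E° − E)/0.0592 = 6(0.44 − 0.343)/0.0592 = 9.831, so Q = 6.78 × 10^9.
With Q = [Mn²⁺]^3/[Cr³⁺]^2 and the known concentrations, [Mn²⁺]^3 in the numerator gives [Mn²⁺] = 2.4 M.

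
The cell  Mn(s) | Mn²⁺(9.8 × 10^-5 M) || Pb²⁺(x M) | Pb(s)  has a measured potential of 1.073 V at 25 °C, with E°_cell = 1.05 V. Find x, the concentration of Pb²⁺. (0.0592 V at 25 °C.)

5.9 × 10^-4 M

From the Nernst equation, log Q = n(E° − E)/0.0592 = 2(1.05 − 1.073)/0.0592 = -0.777, so Q = 0.167.
With Q = [Mn²⁺]/[Pb²⁺] and the known concentrations, [Pb²⁺] in the denominator gives [Pb²⁺] = 5.9 × 10^-4 M.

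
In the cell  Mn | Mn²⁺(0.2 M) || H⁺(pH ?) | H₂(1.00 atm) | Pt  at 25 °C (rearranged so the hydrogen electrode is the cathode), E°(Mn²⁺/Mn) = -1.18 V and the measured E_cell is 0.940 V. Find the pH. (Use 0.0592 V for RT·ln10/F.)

pH = 4.40

E°_cell = 1.18 V and n = 2.
log Q = n(E° − E)/0.0592 = 2×(1.18 − 0.940)/0.0592 = 8.108.
With Q = [Mn²⁺]·P(H₂) / [H⁺]^2, solving for [H⁺] gives log[H⁺] = -4.404, so pH = 4.40.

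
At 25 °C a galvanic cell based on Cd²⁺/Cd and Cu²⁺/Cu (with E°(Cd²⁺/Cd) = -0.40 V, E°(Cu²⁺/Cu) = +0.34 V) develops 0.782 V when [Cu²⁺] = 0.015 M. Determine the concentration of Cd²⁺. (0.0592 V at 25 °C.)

5.7 × 10^-4 M

From the Nernst equation, log Q = n(E° − E)/0.0592 = 2(0.74 − 0.782)/0.0592 = -1.419, so Q = 0.0381.
With Q = [Cd²⁺]/[Cu²⁺] and the known concentrations, [Cd²⁺] in the numerator gives [Cd²⁺] = 5.7 × 10^-4 M.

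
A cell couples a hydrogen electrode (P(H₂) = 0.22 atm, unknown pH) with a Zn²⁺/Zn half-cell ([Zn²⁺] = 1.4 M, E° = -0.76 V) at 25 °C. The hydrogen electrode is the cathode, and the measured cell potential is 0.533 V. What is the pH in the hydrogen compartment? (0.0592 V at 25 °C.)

E°_cell = 0.76 V and n = 2.
log Q = n(E° − E)/0.0592 = 2×(0.76 − 0.533)/0.0592 = 7.669.
With Q = [Zn²⁺]·P(H₂) / [H⁺]^2, solving for [H⁺] gives log[H⁺] = -4.090, so pH = 4.09.

pH = 4.09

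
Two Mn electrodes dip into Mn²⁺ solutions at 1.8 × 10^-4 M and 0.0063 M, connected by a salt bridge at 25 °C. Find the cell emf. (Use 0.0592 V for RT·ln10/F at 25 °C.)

0.046 V

Both half-cells are Mn²⁺/Mn, so E°_cell = 0. The concentrated side is the cathode; the cell reaction moves Mn²⁺ from high to low concentration with n = 2.
Q = [Mn²⁺]_dilute/[Mn²⁺]_conc = 1.8 × 10^-4/0.0063 = 0.0286.
E = 0 − (0.0592/2) log Q = −(0.0592/2)(-1.544) = 0.0457 V.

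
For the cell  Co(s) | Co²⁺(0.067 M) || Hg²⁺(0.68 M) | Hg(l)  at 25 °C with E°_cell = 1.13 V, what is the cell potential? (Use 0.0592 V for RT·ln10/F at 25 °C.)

1.16 V

Balancing electrons gives n = 2; the reaction quotient is Q = [Co²⁺]/[Hg²⁺] = 0.0985.
At 25 °C, E = E° − (0.0592/n) log Q = 1.13 − (0.0592/2)(-1.006) = 1.130 + 0.030 = 1.160 V.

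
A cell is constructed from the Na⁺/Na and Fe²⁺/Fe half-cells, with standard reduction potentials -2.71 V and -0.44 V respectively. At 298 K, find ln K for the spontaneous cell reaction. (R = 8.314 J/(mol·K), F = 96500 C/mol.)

ln K = 176.8

E°_cell = -0.44 − (-2.71) = 2.27 V, with n = 2 electrons transferred.
At equilibrium E = 0, so the Nernst equation gives ln K = nFE°/RT = (2)(96500)(2.27)/((8.314)(298)) = 176.83.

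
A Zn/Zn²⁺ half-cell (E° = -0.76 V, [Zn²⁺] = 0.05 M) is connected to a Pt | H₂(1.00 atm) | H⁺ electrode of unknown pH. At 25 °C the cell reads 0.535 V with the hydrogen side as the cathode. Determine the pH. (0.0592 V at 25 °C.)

pH = 4.45

E°_cell = 0.76 V and n = 2.
log Q = n(E° − E)/0.0592 = 2×(0.76 − 0.535)/0.0592 = 7.601.
With Q = [Zn²⁺]·P(H₂) / [H⁺]^2, solving for [H⁺] gives log[H⁺] = -4.451, so pH = 4.45.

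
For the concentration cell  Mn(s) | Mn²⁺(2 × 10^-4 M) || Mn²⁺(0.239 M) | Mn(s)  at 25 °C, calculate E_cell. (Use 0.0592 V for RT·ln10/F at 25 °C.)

Both half-cells are Mn²⁺/Mn, so E°_cell = 0. The concentrated side is the cathode; the cell reaction moves Mn²⁺ from high to low concentration with n = 2.
Q = [Mn²⁺]_dilute/[Mn²⁺]_conc = 2 × 10^-4/0.239 = 8.37 × 10^-4.
E = 0 − (0.0592/2) log Q = −(0.0592/2)(-3.077) = 0.0911 V.

0.091 V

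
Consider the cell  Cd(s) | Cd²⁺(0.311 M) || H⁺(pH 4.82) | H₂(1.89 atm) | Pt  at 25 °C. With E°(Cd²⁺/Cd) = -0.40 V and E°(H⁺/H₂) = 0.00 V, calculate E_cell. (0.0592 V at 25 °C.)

0.12 V

The hydrogen couple is the cathode, so E°_cell = 0.40 V; n = 2.
[H⁺] = 10^(−4.82) = 1.5 × 10^-5 M, and Q = [Cd²⁺]·P(H₂) / [H⁺]^2 = 2.57 × 10^9.
E = E° − (0.0592/2) log Q = 0.40 − (0.0592/2)(9.409) = 0.121 V.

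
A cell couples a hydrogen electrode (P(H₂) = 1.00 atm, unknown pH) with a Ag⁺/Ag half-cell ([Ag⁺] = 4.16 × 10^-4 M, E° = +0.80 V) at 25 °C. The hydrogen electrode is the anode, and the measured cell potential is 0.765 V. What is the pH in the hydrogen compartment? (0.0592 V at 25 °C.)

E°_cell = 0.80 V and n = 2.
log Q = n(E° − E)/0.0592 = 2×(0.80 − 0.765)/0.0592 = 1.182.
With Q = [H⁺]^2 / ([Ag⁺]^2·P(H₂)), solving for [H⁺] gives log[H⁺] = -2.790, so pH = 2.79.

pH = 2.79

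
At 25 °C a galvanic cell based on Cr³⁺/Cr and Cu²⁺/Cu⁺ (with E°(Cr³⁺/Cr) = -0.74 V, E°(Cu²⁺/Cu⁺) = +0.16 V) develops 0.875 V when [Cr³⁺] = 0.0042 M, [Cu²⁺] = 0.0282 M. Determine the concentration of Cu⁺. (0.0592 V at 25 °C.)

From the Nernst equation, log Q = n(E° − E)/0.0592 = 3(0.90 − 0.875)/0.0592 = 1.267, so Q = 18.5.
With Q = [Cr³⁺]·[Cu⁺]^3/[Cu²⁺]^3 and the known concentrations, [Cu⁺]^3 in the numerator gives [Cu⁺] = 0.46 M.

0.46 M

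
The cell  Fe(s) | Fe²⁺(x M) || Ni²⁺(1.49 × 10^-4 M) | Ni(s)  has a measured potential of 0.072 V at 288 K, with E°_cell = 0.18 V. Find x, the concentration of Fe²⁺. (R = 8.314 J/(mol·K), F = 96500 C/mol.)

From the Nernst equation, ln Q = nF(E° − E)/RT = 2×96500×(0.18 − 0.072)/(8.314×288) = 8.705, so Q = 6030.
With Q = [Fe²⁺]/[Ni²⁺] and the known concentrations, [Fe²⁺] in the numerator gives [Fe²⁺] = 0.9 M.

0.9 M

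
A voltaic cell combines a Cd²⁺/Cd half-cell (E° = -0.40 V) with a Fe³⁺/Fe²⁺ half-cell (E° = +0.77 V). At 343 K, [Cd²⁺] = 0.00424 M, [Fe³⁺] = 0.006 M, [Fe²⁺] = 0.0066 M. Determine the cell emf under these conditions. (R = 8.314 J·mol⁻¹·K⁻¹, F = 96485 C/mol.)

The Fe³⁺/Fe²⁺ couple has the higher reduction potential and acts as the cathode, so E°_cell = +0.77 − (-0.40) = 1.17 V.
Balancing electrons gives n = 2; the reaction quotient is Q = [Cd²⁺]·[Fe²⁺]^2/[Fe³⁺]^2 = 0.00513.
E = E° − (RT/nF) ln Q = 1.17 − (8.314×343)/(2×96485) × (-5.273) = 1.170 + 0.078 = 1.248 V.

1.25 V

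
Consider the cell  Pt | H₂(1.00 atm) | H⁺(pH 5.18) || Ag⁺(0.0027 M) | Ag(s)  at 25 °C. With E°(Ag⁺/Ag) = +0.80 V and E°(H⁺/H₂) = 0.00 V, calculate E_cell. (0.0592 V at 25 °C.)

The Ag⁺/Ag couple is the cathode, so E°_cell = 0.80 V; n = 2.
[H⁺] = 10^(−5.18) = 6.6 × 10^-6 M, and Q = [H⁺]^2 / ([Ag⁺]^2·P(H₂)) = 5.99 × 10^-6.
E = E° − (0.0592/2) log Q = 0.80 − (0.0592/2)(-5.223) = 0.955 V.

0.95 V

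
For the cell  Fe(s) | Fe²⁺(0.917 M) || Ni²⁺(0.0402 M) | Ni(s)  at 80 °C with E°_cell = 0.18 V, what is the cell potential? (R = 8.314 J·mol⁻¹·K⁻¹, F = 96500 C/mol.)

0.132 V

Balancing electrons gives n = 2; the reaction quotient is Q = [Fe²⁺]/[Ni²⁺] = 22.8.
E = E° − (RT/nF) ln Q = 0.18 − (8.314×353)/(2×96500) × (3.127) = 0.180 − 0.048 = 0.132 V.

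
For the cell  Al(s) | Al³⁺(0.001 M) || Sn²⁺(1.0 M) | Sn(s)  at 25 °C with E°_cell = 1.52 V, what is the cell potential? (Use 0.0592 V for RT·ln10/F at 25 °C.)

Balancing electrons gives n = 6; the reaction quotient is Q = [Al³⁺]^2/[Sn²⁺]^3 = 1 × 10^-6.
At 25 °C, E = E° − (0.0592/n) log Q = 1.52 − (0.0592/6)(-6.000) = 1.520 + 0.059 = 1.579 V.

1.58 V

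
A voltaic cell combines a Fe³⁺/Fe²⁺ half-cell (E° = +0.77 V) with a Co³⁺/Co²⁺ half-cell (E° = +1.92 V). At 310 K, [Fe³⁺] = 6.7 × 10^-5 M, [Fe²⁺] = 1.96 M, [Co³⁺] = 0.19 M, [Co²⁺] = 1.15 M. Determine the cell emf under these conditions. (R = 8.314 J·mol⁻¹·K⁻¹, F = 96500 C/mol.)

The Co³⁺/Co²⁺ couple has the higher reduction potential and acts as the cathode, so E°_cell = +1.92 − (+0.77) = 1.15 V.
Balancing electrons gives n = 1; the reaction quotient is Q = [Fe³⁺]·[Co²⁺]/([Fe²⁺]·[Co³⁺]) = 2.07 × 10^-4.
E = E° − (RT/nF) ln Q = 1.15 − (8.314×310)/(1×96500) × (-8.483) = 1.150 + 0.227 = 1.377 V.

1.38 V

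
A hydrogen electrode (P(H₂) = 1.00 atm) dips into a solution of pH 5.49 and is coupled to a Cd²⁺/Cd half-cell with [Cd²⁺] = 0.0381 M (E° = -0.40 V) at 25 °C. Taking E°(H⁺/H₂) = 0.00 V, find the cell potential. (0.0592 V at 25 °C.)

The hydrogen couple is the cathode, so E°_cell = 0.40 V; n = 2.
[H⁺] = 10^(−5.49) = 3.2 × 10^-6 M, and Q = [Cd²⁺]·P(H₂) / [H⁺]^2 = 3.64 × 10^9.
E = E° − (0.0592/2) log Q = 0.40 − (0.0592/2)(9.561) = 0.117 V.

0.12 V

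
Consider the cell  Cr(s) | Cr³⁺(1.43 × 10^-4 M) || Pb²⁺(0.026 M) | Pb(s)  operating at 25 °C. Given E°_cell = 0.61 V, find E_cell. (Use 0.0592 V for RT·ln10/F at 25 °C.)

Balancing electrons gives n = 6; the reaction quotient is Q = [Cr³⁺]^2/[Pb²⁺]^3 = 0.00116.
At 25 °C, E = E° − (0.0592/n) log Q = 0.61 − (0.0592/6)(-2.934) = 0.610 + 0.029 = 0.639 V.

0.639 V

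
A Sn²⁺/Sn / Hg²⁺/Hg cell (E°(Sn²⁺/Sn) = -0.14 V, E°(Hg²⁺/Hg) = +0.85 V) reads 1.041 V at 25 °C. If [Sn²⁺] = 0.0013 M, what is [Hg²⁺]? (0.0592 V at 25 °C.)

From the Nernst equation, log Q = n(E° − E)/0.0592 = 2(0.99 − 1.041)/0.0592 = -1.723, so Q = 0.0189.
With Q = [Sn²⁺]/[Hg²⁺] and the known concentrations, [Hg²⁺] in the denominator gives [Hg²⁺] = 0.069 M.

0.069 M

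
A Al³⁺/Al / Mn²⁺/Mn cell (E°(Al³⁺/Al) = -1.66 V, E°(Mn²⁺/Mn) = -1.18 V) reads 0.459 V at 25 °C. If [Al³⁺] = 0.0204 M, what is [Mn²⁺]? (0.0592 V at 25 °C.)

0.015 M

From the Nernst equation, log Q = n(E° − E)/0.0592 = 6(0.48 − 0.459)/0.0592 = 2.128, so Q = 134.
With Q = [Al³⁺]^2/[Mn²⁺]^3 and the known concentrations, [Mn²⁺]^3 in the denominator gives [Mn²⁺] = 0.015 M.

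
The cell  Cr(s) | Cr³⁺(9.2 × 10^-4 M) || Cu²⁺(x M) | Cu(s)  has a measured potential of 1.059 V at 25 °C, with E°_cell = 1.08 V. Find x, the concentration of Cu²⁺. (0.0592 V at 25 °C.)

From the Nernst equation, log Q = n(E° − E)/0.0592 = 6(1.08 − 1.059)/0.0592 = 2.128, so Q = 134.
With Q = [Cr³⁺]^2/[Cu²⁺]^3 and the known concentrations, [Cu²⁺]^3 in the denominator gives [Cu²⁺] = 0.0018 M.

0.0018 M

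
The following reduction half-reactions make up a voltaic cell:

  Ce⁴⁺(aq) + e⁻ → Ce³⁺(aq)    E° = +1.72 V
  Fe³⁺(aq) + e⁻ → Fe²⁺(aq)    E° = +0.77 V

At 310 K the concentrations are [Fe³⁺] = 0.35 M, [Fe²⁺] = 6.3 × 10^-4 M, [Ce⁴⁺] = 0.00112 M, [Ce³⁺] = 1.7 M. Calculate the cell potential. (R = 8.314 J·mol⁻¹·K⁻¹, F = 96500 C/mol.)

0.586 V

The Ce⁴⁺/Ce³⁺ couple has the higher reduction potential and acts as the cathode, so E°_cell = +1.72 − (+0.77) = 0.95 V.
Balancing electrons gives n = 1; the reaction quotient is Q = [Fe³⁺]·[Ce³⁺]/([Fe²⁺]·[Ce⁴⁺]) = 8.43 × 10^5.
E = E° − (RT/nF) ln Q = 0.95 − (8.314×310)/(1×96500) × (13.645) = 0.950 − 0.364 = 0.586 V.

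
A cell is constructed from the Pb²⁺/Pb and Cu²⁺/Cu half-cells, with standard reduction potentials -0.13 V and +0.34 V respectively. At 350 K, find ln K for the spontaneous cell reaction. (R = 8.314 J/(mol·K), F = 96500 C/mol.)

ln K = 31.2

E°_cell = +0.34 − (-0.13) = 0.47 V, with n = 2 electrons transferred.
At equilibrium E = 0, so the Nernst equation gives ln K = nFE°/RT = (2)(96500)(0.47)/((8.314)(350)) = 31.17.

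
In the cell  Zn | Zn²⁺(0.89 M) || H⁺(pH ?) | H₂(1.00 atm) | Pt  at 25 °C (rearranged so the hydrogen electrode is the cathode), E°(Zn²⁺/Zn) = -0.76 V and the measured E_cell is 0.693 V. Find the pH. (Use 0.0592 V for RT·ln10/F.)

E°_cell = 0.76 V and n = 2.
log Q = n(E° − E)/0.0592 = 2×(0.76 − 0.693)/0.0592 = 2.264.
With Q = [Zn²⁺]·P(H₂) / [H⁺]^2, solving for [H⁺] gives log[H⁺] = -1.157, so pH = 1.16.

pH = 1.16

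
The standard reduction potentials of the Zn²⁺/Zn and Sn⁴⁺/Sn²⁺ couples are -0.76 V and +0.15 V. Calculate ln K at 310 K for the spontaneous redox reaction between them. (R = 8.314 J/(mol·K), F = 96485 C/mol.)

ln K = 68.1

E°_cell = +0.15 − (-0.76) = 0.91 V, with n = 2 electrons transferred.
At equilibrium E = 0, so the Nernst equation gives ln K = nFE°/RT = (2)(96485)(0.91)/((8.314)(310)) = 68.13.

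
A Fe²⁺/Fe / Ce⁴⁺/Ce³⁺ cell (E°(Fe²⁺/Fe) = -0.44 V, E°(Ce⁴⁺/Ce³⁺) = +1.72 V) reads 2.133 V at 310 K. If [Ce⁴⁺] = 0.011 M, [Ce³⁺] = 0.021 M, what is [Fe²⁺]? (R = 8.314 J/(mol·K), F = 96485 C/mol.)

From the Nernst equation, ln Q = nF(E° − E)/RT = 2×96485×(2.16 − 2.133)/(8.314×310) = 2.022, so Q = 7.55.
With Q = [Fe²⁺]·[Ce³⁺]^2/[Ce⁴⁺]^2 and the known concentrations, [Fe²⁺] in the numerator gives [Fe²⁺] = 2.1 M.

2.1 M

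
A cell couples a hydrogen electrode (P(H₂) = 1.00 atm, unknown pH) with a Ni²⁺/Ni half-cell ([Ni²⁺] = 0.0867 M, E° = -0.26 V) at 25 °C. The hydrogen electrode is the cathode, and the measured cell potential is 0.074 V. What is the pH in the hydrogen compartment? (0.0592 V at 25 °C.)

pH = 3.67

E°_cell = 0.26 V and n = 2.
log Q = n(E° − E)/0.0592 = 2×(0.26 − 0.074)/0.0592 = 6.284.
With Q = [Ni²⁺]·P(H₂) / [H⁺]^2, solving for [H⁺] gives log[H⁺] = -3.673, so pH = 3.67.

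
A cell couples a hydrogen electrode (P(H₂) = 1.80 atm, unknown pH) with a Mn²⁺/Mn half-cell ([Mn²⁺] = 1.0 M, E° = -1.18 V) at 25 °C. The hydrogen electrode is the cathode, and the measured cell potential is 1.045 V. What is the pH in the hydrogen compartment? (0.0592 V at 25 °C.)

E°_cell = 1.18 V and n = 2.
log Q = n(E° − E)/0.0592 = 2×(1.18 − 1.045)/0.0592 = 4.561.
With Q = [Mn²⁺]·P(H₂) / [H⁺]^2, solving for [H⁺] gives log[H⁺] = -2.153, so pH = 2.15.

pH = 2.15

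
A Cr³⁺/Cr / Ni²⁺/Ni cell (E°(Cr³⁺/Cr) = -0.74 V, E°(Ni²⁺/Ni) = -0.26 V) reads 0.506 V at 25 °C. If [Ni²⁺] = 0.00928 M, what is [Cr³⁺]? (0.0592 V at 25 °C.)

4.3 × 10^-5 M

From the Nernst equation, log Q = n(E° − E)/0.0592 = 6(0.48 − 0.506)/0.0592 = -2.635, so Q = 0.00232.
With Q = [Cr³⁺]^2/[Ni²⁺]^3 and the known concentrations, [Cr³⁺]^2 in the numerator gives [Cr³⁺] = 4.3 × 10^-5 M.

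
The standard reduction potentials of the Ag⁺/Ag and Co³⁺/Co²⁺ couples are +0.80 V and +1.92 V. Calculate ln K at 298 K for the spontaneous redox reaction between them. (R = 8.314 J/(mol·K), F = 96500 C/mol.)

ln K = 43.6

E°_cell = +1.92 − (+0.80) = 1.12 V, with n = 1 electron transferred.
At equilibrium E = 0, so the Nernst equation gives ln K = nFE°/RT = (1)(96500)(1.12)/((8.314)(298)) = 43.62.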